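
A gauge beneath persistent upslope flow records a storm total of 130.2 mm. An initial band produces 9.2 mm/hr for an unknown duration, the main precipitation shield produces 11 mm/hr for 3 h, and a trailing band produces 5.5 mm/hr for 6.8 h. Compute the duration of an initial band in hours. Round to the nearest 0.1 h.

Known phases: 11 × 3 + 5.5 × 6.8 = 33 + 37.4 = 70.4 mm.
Remaining depth = 130.2 − 70.4 = 59.8 mm.
Duration = 59.8 / 9.2 = 6.5 h.

duration ≈ 6.5 h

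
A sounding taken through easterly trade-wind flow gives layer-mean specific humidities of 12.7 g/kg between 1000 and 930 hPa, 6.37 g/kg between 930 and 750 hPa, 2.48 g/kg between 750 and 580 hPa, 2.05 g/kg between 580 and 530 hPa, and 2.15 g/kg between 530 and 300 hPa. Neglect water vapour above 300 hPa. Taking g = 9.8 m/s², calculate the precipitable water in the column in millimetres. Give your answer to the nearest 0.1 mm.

PW ≈ 31.2 mm

Precipitable water is the column-integrated vapour mass per unit area: PW = (1/g) Σ q̄ Δp, with q in kg/kg and Δp in Pa (1 kg/m² of water = 1 mm).
Layer 1000–930 hPa: Δp = 70 hPa = 7000 Pa, q̄ = 0.0127 kg/kg → 0.0127 × 7000 / 9.8 = 9.07 mm
Layer 930–750 hPa: Δp = 180 hPa = 18000 Pa, q̄ = 0.00637 kg/kg → 0.00637 × 18000 / 9.8 = 11.70 mm
Layer 750–580 hPa: Δp = 170 hPa = 17000 Pa, q̄ = 0.00248 kg/kg → 0.00248 × 17000 / 9.8 = 4.30 mm
Layer 580–530 hPa: Δp = 50 hPa = 5000 Pa, q̄ = 0.00205 kg/kg → 0.00205 × 5000 / 9.8 = 1.05 mm
Layer 530–300 hPa: Δp = 230 hPa = 23000 Pa, q̄ = 0.00215 kg/kg → 0.00215 × 23000 / 9.8 = 5.05 mm
PW = 9.07 + 11.70 + 4.30 + 1.05 + 5.05 = 31.17 ≈ 31.2 mm.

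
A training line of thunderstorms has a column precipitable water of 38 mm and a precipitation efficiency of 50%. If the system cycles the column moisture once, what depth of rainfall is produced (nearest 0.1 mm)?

Rainfall = ε × PW = 0.50 × 38 = 19.0 mm.

rainfall ≈ 19.0 mm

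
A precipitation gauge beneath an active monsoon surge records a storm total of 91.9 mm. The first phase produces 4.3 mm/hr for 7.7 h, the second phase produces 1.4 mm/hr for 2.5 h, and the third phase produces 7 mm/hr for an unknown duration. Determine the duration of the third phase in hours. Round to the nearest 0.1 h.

duration ≈ 7.9 h

Known phases: 4.3 × 7.7 + 1.4 × 2.5 = 33.11 + 3.5 = 36.61 mm.
Remaining depth = 91.9 − 36.61 = 55.29 mm.
Duration = 55.29 / 7 = 7.9 h.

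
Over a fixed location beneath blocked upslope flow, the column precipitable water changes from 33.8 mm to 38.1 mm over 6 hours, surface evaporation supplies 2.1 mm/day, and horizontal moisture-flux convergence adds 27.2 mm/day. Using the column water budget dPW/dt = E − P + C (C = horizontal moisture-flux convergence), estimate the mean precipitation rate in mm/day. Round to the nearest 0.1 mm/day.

dPW/dt = (38.1 − 33.8) mm / (6/24 day) = +17.200 mm/day.
P = E + C − dPW/dt = 2.1 + (27.2) − (+17.200) = 12.1 mm/day.

P ≈ 12.1 mm/day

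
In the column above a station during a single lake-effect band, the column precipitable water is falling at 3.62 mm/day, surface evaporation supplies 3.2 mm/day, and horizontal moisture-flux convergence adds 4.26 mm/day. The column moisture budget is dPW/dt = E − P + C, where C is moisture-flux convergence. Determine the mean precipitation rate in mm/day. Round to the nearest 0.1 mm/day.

P ≈ 11.1 mm/day

dPW/dt = -3.62 mm/day.
P = E + C − dPW/dt = 3.2 + (4.26) − (-3.62) = 11.1 mm/day.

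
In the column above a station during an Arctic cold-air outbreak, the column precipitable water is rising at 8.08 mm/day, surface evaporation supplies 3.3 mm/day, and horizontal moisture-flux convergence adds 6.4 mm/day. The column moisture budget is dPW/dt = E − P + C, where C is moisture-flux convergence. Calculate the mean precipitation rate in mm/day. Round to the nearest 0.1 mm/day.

dPW/dt = +8.08 mm/day.
P = E + C − dPW/dt = 3.3 + (6.4) − (+8.08) = 1.6 mm/day.

P ≈ 1.6 mm/day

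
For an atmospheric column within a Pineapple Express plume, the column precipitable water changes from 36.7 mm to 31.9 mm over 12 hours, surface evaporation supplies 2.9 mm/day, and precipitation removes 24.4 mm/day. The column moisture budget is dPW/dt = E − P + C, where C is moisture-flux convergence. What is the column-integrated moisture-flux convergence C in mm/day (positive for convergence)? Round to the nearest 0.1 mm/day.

C ≈ 11.9 mm/day

dPW/dt = (31.9 − 36.7) mm / (12/24 day) = -9.600 mm/day.
C = dPW/dt − E + P = (-9.600) − 2.9 + 24.4 = 11.9 mm/day.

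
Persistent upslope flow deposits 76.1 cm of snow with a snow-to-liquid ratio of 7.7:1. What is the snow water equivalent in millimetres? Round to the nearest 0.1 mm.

SWE ≈ 98.8 mm

SWE = snow depth / ratio = 76.1 cm / 7.7 = 9.883 cm = 98.8 mm.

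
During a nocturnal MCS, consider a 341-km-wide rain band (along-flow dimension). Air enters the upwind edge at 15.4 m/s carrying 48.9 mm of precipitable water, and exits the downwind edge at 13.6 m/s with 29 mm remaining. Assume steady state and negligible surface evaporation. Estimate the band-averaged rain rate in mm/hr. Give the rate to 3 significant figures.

Column moisture flux per unit crosswind length is F = V × PW.
Inflow: F_in = 15.4 × 48.9 = 753.06 mm·m/s
Outflow: F_out = 13.6 × 29 = 394.4 mm·m/s
Steady-state rate R = (F_in − F_out)/L = (753.06 − 394.4) / 341000 m = 1.052e-03 mm/s.
R = 1.052e-03 × 3600 = 3.79 mm/hr.

R ≈ 3.79 mm/hr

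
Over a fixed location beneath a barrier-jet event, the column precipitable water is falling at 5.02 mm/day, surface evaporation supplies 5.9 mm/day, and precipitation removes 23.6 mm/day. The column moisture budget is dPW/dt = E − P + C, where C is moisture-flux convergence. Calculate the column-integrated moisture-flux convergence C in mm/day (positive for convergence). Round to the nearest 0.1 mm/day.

dPW/dt = -5.02 mm/day.
C = dPW/dt − E + P = (-5.02) − 5.9 + 23.6 = 12.7 mm/day.

C ≈ 12.7 mm/day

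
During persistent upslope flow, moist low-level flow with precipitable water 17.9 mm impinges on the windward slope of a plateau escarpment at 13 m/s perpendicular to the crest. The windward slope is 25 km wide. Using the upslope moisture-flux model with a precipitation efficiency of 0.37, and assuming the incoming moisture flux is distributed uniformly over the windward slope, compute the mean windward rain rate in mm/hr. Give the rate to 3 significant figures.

Incoming column moisture flux per unit ridge length: F = V × PW = 13 × 17.9 = 232.7 mm·m/s.
Spread over the 25 km slope with efficiency ε = 0.37: R = ε·F/W = 0.37 × 232.7 / 25000 m = 3.444e-03 mm/s.
R = 3.444e-03 × 3600 = 12.4 mm/hr.

R ≈ 12.4 mm/hr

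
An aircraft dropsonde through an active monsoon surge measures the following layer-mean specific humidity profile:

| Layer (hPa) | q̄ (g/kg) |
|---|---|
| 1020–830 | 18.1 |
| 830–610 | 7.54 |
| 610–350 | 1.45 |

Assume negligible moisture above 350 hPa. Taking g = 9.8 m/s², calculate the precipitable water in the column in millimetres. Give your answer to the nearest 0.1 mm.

PW ≈ 55.9 mm

Precipitable water is the column-integrated vapour mass per unit area: PW = (1/g) Σ q̄ Δp, with q in kg/kg and Δp in Pa (1 kg/m² of water = 1 mm).
Layer 1020–830 hPa: Δp = 190 hPa = 19000 Pa, q̄ = 0.0181 kg/kg → 0.0181 × 19000 / 9.8 = 35.09 mm
Layer 830–610 hPa: Δp = 220 hPa = 22000 Pa, q̄ = 0.00754 kg/kg → 0.00754 × 22000 / 9.8 = 16.93 mm
Layer 610–350 hPa: Δp = 260 hPa = 26000 Pa, q̄ = 0.00145 kg/kg → 0.00145 × 26000 / 9.8 = 3.85 mm
PW = 35.09 + 16.93 + 3.85 = 55.87 ≈ 55.9 mm.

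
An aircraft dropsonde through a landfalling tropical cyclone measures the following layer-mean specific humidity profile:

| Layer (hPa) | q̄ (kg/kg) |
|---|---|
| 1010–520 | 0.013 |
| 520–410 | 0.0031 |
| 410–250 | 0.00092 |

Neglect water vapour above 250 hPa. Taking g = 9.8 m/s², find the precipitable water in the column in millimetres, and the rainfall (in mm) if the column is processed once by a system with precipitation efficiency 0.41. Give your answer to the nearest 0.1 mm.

Precipitable water is the column-integrated vapour mass per unit area: PW = (1/g) Σ q̄ Δp, with q in kg/kg and Δp in Pa (1 kg/m² of water = 1 mm).
Layer 1010–520 hPa: Δp = 490 hPa = 49000 Pa, q̄ = 0.013 kg/kg → 0.013 × 49000 / 9.8 = 65.00 mm
Layer 520–410 hPa: Δp = 110 hPa = 11000 Pa, q̄ = 0.0031 kg/kg → 0.0031 × 11000 / 9.8 = 3.48 mm
Layer 410–250 hPa: Δp = 160 hPa = 16000 Pa, q̄ = 0.00092 kg/kg → 0.00092 × 16000 / 9.8 = 1.50 mm
PW = 65.00 + 3.48 + 1.50 = 69.98 ≈ 70.0 mm.
Rainfall = ε × PW = 0.41 × 70.0 = 28.7 mm.

PW ≈ 70.0 mm; rainfall ≈ 28.7 mm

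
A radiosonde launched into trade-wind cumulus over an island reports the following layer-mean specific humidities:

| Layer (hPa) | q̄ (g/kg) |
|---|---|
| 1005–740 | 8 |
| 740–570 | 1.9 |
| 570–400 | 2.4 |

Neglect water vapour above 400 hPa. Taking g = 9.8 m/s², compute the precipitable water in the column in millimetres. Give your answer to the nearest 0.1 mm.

PW ≈ 29.1 mm

Precipitable water is the column-integrated vapour mass per unit area: PW = (1/g) Σ q̄ Δp, with q in kg/kg and Δp in Pa (1 kg/m² of water = 1 mm).
Layer 1005–740 hPa: Δp = 265 hPa = 26500 Pa, q̄ = 0.008 kg/kg → 0.008 × 26500 / 9.8 = 21.63 mm
Layer 740–570 hPa: Δp = 170 hPa = 17000 Pa, q̄ = 0.0019 kg/kg → 0.0019 × 17000 / 9.8 = 3.30 mm
Layer 570–400 hPa: Δp = 170 hPa = 17000 Pa, q̄ = 0.0024 kg/kg → 0.0024 × 17000 / 9.8 = 4.16 mm
PW = 21.63 + 3.30 + 4.16 = 29.09 ≈ 29.1 mm.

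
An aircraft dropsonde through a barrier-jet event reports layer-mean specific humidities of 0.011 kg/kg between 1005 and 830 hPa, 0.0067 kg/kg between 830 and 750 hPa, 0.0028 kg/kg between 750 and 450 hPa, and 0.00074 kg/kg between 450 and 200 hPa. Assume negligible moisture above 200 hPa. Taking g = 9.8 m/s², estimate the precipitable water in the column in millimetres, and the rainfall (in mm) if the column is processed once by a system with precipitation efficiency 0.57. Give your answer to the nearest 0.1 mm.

PW ≈ 35.6 mm; rainfall ≈ 20.3 mm

Precipitable water is the column-integrated vapour mass per unit area: PW = (1/g) Σ q̄ Δp, with q in kg/kg and Δp in Pa (1 kg/m² of water = 1 mm).
Layer 1005–830 hPa: Δp = 175 hPa = 17500 Pa, q̄ = 0.011 kg/kg → 0.011 × 17500 / 9.8 = 19.64 mm
Layer 830–750 hPa: Δp = 80 hPa = 8000 Pa, q̄ = 0.0067 kg/kg → 0.0067 × 8000 / 9.8 = 5.47 mm
Layer 750–450 hPa: Δp = 300 hPa = 30000 Pa, q̄ = 0.0028 kg/kg → 0.0028 × 30000 / 9.8 = 8.57 mm
Layer 450–200 hPa: Δp = 250 hPa = 25000 Pa, q̄ = 0.00074 kg/kg → 0.00074 × 25000 / 9.8 = 1.89 mm
PW = 19.64 + 5.47 + 8.57 + 1.89 = 35.57 ≈ 35.6 mm.
Rainfall = ε × PW = 0.57 × 35.6 = 20.3 mm.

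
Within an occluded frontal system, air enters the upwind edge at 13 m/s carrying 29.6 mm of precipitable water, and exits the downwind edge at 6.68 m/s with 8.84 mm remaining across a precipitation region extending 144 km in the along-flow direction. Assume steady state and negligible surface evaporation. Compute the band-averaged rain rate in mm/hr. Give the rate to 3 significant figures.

Column moisture flux per unit crosswind length is F = V × PW.
Inflow: F_in = 13 × 29.6 = 384.8 mm·m/s
Outflow: F_out = 6.68 × 8.84 = 59.0512 mm·m/s
Steady-state rate R = (F_in − F_out)/L = (384.8 − 59.0512) / 144000 m = 2.262e-03 mm/s.
R = 2.262e-03 × 3600 = 8.14 mm/hr.

R ≈ 8.14 mm/hr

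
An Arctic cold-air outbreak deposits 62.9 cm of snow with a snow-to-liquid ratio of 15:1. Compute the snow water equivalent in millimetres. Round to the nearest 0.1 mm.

SWE = snow depth / ratio = 62.9 cm / 15 = 4.193 cm = 41.9 mm.

SWE ≈ 41.9 mm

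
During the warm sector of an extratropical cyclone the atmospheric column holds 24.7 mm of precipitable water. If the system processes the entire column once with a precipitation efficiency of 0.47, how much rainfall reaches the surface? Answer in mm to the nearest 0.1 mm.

rainfall ≈ 11.6 mm

Rainfall = ε × PW = 0.47 × 24.7 = 11.6 mm.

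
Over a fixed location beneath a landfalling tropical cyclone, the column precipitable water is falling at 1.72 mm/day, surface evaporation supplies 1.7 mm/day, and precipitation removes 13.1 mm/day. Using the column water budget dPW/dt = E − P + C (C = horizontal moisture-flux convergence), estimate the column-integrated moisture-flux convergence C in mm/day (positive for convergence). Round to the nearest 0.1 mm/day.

dPW/dt = -1.72 mm/day.
C = dPW/dt − E + P = (-1.72) − 1.7 + 13.1 = 9.7 mm/day.

C ≈ 9.7 mm/day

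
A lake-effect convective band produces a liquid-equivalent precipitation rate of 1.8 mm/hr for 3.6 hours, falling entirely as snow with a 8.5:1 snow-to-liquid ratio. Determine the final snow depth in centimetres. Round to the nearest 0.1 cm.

Liquid-equivalent depth = 1.8 × 3.6 = 6.48 mm.
Snow depth = 6.48 mm × 8.5 = 55.08 mm = 5.5 cm.

snow depth ≈ 5.5 cm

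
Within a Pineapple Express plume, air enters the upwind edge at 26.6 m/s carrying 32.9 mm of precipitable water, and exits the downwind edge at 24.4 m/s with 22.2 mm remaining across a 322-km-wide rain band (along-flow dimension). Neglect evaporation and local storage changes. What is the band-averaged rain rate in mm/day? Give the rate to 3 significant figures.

R ≈ 89.5 mm/day

Column moisture flux per unit crosswind length is F = V × PW.
Inflow: F_in = 26.6 × 32.9 = 875.14 mm·m/s
Outflow: F_out = 24.4 × 22.2 = 541.68 mm·m/s
Steady-state rate R = (F_in − F_out)/L = (875.14 − 541.68) / 322000 m = 1.036e-03 mm/s.
R = 1.036e-03 × 3600 × 24 = 89.5 mm/day.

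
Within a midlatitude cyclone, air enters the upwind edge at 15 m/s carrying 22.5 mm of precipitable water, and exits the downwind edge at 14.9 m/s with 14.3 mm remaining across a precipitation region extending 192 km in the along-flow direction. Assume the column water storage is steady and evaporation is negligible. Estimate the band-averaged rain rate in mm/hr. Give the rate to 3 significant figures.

R ≈ 2.33 mm/hr

Column moisture flux per unit crosswind length is F = V × PW.
Inflow: F_in = 15 × 22.5 = 337.5 mm·m/s
Outflow: F_out = 14.9 × 14.3 = 213.07 mm·m/s
Steady-state rate R = (F_in − F_out)/L = (337.5 − 213.07) / 192000 m = 6.481e-04 mm/s.
R = 6.481e-04 × 3600 = 2.33 mm/hr.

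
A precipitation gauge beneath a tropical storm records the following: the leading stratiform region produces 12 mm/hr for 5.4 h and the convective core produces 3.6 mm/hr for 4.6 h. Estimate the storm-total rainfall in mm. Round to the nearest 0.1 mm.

total ≈ 81.4 mm

Total = Σ Rᵢ Δtᵢ = 12 × 5.4 + 3.6 × 4.6
      = 64.8 + 16.56 = 81.4 mm.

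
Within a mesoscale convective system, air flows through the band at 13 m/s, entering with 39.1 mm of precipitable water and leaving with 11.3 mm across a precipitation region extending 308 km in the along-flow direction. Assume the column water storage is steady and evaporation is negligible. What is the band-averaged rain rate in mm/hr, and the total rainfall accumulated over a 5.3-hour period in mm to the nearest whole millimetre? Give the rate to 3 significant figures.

R ≈ 4.22 mm/hr; total ≈ 22 mm

Column moisture flux per unit crosswind length is F = V × PW.
Inflow: F_in = 13 × 39.1 = 508.3 mm·m/s
Outflow: F_out = 13 × 11.3 = 146.9 mm·m/s
Steady-state rate R = (F_in − F_out)/L = (508.3 − 146.9) / 308000 m = 1.173e-03 mm/s.
R = 1.173e-03 × 3600 = 4.22 mm/hr.
Over 5.3 h: total = 4.22 × 5.3 = 22.366 ≈ 22 mm.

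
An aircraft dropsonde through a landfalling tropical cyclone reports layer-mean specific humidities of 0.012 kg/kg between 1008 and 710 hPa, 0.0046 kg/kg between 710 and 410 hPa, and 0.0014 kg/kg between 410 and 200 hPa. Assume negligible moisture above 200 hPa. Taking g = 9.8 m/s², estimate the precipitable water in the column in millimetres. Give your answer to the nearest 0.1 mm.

PW ≈ 53.6 mm

Precipitable water is the column-integrated vapour mass per unit area: PW = (1/g) Σ q̄ Δp, with q in kg/kg and Δp in Pa (1 kg/m² of water = 1 mm).
Layer 1008–710 hPa: Δp = 298 hPa = 29800 Pa, q̄ = 0.012 kg/kg → 0.012 × 29800 / 9.8 = 36.49 mm
Layer 710–410 hPa: Δp = 300 hPa = 30000 Pa, q̄ = 0.0046 kg/kg → 0.0046 × 30000 / 9.8 = 14.08 mm
Layer 410–200 hPa: Δp = 210 hPa = 21000 Pa, q̄ = 0.0014 kg/kg → 0.0014 × 21000 / 9.8 = 3.00 mm
PW = 36.49 + 14.08 + 3.00 = 53.57 ≈ 53.6 mm.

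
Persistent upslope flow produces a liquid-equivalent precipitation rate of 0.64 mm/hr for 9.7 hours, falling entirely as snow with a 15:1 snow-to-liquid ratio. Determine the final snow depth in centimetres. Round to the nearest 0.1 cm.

Liquid-equivalent depth = 0.64 × 9.7 = 6.208 mm.
Snow depth = 6.208 mm × 15 = 93.12 mm = 9.3 cm.

snow depth ≈ 9.3 cm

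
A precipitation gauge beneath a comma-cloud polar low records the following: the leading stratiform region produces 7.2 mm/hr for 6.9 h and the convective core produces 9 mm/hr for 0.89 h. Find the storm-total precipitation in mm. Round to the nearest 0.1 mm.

Total = Σ Rᵢ Δtᵢ = 7.2 × 6.9 + 9 × 0.89
      = 49.68 + 8.01 = 57.7 mm.

total ≈ 57.7 mm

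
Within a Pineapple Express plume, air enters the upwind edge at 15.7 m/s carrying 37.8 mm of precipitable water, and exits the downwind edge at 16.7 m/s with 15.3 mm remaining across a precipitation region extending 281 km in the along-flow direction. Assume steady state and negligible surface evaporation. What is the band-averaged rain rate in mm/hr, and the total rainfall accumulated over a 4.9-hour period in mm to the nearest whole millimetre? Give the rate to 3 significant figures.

R ≈ 4.33 mm/hr; total ≈ 21 mm

Column moisture flux per unit crosswind length is F = V × PW.
Inflow: F_in = 15.7 × 37.8 = 593.46 mm·m/s
Outflow: F_out = 16.7 × 15.3 = 255.51 mm·m/s
Steady-state rate R = (F_in − F_out)/L = (593.46 − 255.51) / 281000 m = 1.203e-03 mm/s.
R = 1.203e-03 × 3600 = 4.33 mm/hr.
Over 4.9 h: total = 4.33 × 4.9 = 21.217 ≈ 21 mm.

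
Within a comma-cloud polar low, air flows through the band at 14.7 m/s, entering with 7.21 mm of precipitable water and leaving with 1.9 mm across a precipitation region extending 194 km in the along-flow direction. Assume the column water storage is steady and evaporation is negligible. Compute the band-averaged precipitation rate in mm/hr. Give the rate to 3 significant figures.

Column moisture flux per unit crosswind length is F = V × PW.
Inflow: F_in = 14.7 × 7.21 = 105.987 mm·m/s
Outflow: F_out = 14.7 × 1.9 = 27.93 mm·m/s
Steady-state rate R = (F_in − F_out)/L = (105.987 − 27.93) / 194000 m = 4.024e-04 mm/s.
R = 4.024e-04 × 3600 = 1.45 mm/hr.

R ≈ 1.45 mm/hr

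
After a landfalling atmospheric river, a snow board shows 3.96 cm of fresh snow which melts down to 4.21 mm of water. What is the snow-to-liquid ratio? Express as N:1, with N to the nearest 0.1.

ratio ≈ 9.4

Ratio = snow depth / SWE = 39.6 mm / 4.21 mm = 9.4, i.e. 9.4:1.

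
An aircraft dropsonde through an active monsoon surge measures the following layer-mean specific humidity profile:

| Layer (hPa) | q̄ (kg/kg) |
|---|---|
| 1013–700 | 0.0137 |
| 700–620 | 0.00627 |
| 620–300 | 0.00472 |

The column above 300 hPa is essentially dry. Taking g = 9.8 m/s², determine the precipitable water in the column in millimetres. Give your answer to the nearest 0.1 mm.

Precipitable water is the column-integrated vapour mass per unit area: PW = (1/g) Σ q̄ Δp, with q in kg/kg and Δp in Pa (1 kg/m² of water = 1 mm).
Layer 1013–700 hPa: Δp = 313 hPa = 31300 Pa, q̄ = 0.0137 kg/kg → 0.0137 × 31300 / 9.8 = 43.76 mm
Layer 700–620 hPa: Δp = 80 hPa = 8000 Pa, q̄ = 0.00627 kg/kg → 0.00627 × 8000 / 9.8 = 5.12 mm
Layer 620–300 hPa: Δp = 320 hPa = 32000 Pa, q̄ = 0.00472 kg/kg → 0.00472 × 32000 / 9.8 = 15.41 mm
PW = 43.76 + 5.12 + 15.41 = 64.29 ≈ 64.3 mm.

PW ≈ 64.3 mm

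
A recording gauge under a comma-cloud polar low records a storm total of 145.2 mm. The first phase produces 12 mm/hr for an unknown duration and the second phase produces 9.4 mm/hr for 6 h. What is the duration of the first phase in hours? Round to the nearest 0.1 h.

Known phases: 9.4 × 6 = 56.4 mm.
Remaining depth = 145.2 − 56.4 = 88.8 mm.
Duration = 88.8 / 12 = 7.4 h.

duration ≈ 7.4 h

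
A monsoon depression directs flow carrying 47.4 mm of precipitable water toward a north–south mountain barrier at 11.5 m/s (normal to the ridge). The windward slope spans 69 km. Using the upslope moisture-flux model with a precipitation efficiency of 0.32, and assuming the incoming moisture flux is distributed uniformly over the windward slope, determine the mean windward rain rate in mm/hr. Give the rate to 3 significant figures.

R ≈ 9.10 mm/hr

Incoming column moisture flux per unit ridge length: F = V × PW = 11.5 × 47.4 = 545.1 mm·m/s.
Spread over the 69 km slope with efficiency ε = 0.32: R = ε·F/W = 0.32 × 545.1 / 69000 m = 2.528e-03 mm/s.
R = 2.528e-03 × 3600 = 9.10 mm/hr.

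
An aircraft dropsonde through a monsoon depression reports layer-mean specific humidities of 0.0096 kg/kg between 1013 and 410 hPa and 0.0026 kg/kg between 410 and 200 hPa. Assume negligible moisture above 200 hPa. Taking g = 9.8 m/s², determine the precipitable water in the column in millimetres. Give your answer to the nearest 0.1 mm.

Precipitable water is the column-integrated vapour mass per unit area: PW = (1/g) Σ q̄ Δp, with q in kg/kg and Δp in Pa (1 kg/m² of water = 1 mm).
Layer 1013–410 hPa: Δp = 603 hPa = 60300 Pa, q̄ = 0.0096 kg/kg → 0.0096 × 60300 / 9.8 = 59.07 mm
Layer 410–200 hPa: Δp = 210 hPa = 21000 Pa, q̄ = 0.0026 kg/kg → 0.0026 × 21000 / 9.8 = 5.57 mm
PW = 59.07 + 5.57 = 64.64 ≈ 64.6 mm.

PW ≈ 64.6 mm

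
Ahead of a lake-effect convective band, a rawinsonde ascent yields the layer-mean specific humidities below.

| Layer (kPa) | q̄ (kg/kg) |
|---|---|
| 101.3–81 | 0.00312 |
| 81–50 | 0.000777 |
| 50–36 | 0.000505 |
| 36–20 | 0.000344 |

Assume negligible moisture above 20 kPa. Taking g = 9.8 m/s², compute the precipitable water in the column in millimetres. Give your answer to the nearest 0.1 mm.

PW ≈ 10.2 mm

Precipitable water is the column-integrated vapour mass per unit area: PW = (1/g) Σ q̄ Δp, with q in kg/kg and Δp in Pa (1 kg/m² of water = 1 mm).
Layer 101.3–81 kPa: Δp = 203 hPa = 20300 Pa, q̄ = 0.00312 kg/kg → 0.00312 × 20300 / 9.8 = 6.46 mm
Layer 81–50 kPa: Δp = 310 hPa = 31000 Pa, q̄ = 0.000777 kg/kg → 0.000777 × 31000 / 9.8 = 2.46 mm
Layer 50–36 kPa: Δp = 140 hPa = 14000 Pa, q̄ = 0.000505 kg/kg → 0.000505 × 14000 / 9.8 = 0.72 mm
Layer 36–20 kPa: Δp = 160 hPa = 16000 Pa, q̄ = 0.000344 kg/kg → 0.000344 × 16000 / 9.8 = 0.56 mm
PW = 6.46 + 2.46 + 0.72 + 0.56 = 10.20 ≈ 10.2 mm.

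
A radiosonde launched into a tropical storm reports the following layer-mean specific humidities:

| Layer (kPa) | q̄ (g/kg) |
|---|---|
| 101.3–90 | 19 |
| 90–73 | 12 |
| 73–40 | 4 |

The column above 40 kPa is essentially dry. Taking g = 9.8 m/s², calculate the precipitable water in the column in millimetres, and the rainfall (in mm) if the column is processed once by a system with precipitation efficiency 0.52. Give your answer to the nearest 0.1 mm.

PW ≈ 56.2 mm; rainfall ≈ 29.2 mm

Precipitable water is the column-integrated vapour mass per unit area: PW = (1/g) Σ q̄ Δp, with q in kg/kg and Δp in Pa (1 kg/m² of water = 1 mm).
Layer 101.3–90 kPa: Δp = 113 hPa = 11300 Pa, q̄ = 0.019 kg/kg → 0.019 × 11300 / 9.8 = 21.91 mm
Layer 90–73 kPa: Δp = 170 hPa = 17000 Pa, q̄ = 0.012 kg/kg → 0.012 × 17000 / 9.8 = 20.82 mm
Layer 73–40 kPa: Δp = 330 hPa = 33000 Pa, q̄ = 0.004 kg/kg → 0.004 × 33000 / 9.8 = 13.47 mm
PW = 21.91 + 20.82 + 13.47 = 56.20 ≈ 56.2 mm.
Rainfall = ε × PW = 0.52 × 56.2 = 29.2 mm.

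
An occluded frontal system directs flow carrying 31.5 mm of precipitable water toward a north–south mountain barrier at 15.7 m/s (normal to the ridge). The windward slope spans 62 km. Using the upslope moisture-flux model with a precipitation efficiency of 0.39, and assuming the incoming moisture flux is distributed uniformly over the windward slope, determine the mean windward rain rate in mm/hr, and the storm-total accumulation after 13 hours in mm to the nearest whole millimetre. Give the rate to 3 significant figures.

Incoming column moisture flux per unit ridge length: F = V × PW = 15.7 × 31.5 = 494.55 mm·m/s.
Spread over the 62 km slope with efficiency ε = 0.39: R = ε·F/W = 0.39 × 494.55 / 62000 m = 3.111e-03 mm/s.
R = 3.111e-03 × 3600 = 11.2 mm/hr.
Over 13 h: total = 11.2 × 13 = 145.6 ≈ 146 mm.

R ≈ 11.2 mm/hr; total ≈ 146 mm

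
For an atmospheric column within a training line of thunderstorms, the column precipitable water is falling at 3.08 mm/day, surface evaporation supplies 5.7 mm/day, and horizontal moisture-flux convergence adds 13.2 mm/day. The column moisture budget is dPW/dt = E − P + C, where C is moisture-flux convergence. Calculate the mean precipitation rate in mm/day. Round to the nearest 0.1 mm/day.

P ≈ 22.0 mm/day

dPW/dt = -3.08 mm/day.
P = E + C − dPW/dt = 5.7 + (13.2) − (-3.08) = 22.0 mm/day.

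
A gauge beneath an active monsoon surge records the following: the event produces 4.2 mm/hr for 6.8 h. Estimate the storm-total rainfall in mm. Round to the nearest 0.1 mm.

total ≈ 28.6 mm

Total = Σ Rᵢ Δtᵢ = 4.2 × 6.8
      = 28.56 = 28.6 mm.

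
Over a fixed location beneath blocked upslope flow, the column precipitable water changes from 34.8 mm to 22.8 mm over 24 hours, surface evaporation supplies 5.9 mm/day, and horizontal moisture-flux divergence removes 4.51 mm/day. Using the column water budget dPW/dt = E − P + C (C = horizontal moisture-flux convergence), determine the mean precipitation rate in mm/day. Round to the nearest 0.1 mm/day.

dPW/dt = (22.8 − 34.8) mm / (24/24 day) = -12.000 mm/day.
P = E + C − dPW/dt = 5.9 + (-4.51) − (-12.000) = 13.4 mm/day.

P ≈ 13.4 mm/day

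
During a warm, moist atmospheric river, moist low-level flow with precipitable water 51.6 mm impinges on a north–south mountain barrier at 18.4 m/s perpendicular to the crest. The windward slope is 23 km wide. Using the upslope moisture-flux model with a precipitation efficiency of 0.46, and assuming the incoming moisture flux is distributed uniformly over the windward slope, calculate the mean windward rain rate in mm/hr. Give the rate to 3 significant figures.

Incoming column moisture flux per unit ridge length: F = V × PW = 18.4 × 51.6 = 949.44 mm·m/s.
Spread over the 23 km slope with efficiency ε = 0.46: R = ε·F/W = 0.46 × 949.44 / 23000 m = 1.899e-02 mm/s.
R = 1.899e-02 × 3600 = 68.4 mm/hr.

R ≈ 68.4 mm/hr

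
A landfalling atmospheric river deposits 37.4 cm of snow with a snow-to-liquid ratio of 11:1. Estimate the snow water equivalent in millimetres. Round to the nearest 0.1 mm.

SWE ≈ 34.0 mm

SWE = snow depth / ratio = 37.4 cm / 11 = 3.400 cm = 34.0 mm.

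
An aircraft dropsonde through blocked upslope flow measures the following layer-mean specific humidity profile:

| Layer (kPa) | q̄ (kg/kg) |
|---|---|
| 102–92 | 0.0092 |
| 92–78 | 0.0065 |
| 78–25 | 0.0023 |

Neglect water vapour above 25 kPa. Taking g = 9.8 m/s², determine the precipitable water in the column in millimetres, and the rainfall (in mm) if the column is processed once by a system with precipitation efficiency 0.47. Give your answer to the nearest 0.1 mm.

Precipitable water is the column-integrated vapour mass per unit area: PW = (1/g) Σ q̄ Δp, with q in kg/kg and Δp in Pa (1 kg/m² of water = 1 mm).
Layer 102–92 kPa: Δp = 100 hPa = 10000 Pa, q̄ = 0.0092 kg/kg → 0.0092 × 10000 / 9.8 = 9.39 mm
Layer 92–78 kPa: Δp = 140 hPa = 14000 Pa, q̄ = 0.0065 kg/kg → 0.0065 × 14000 / 9.8 = 9.29 mm
Layer 78–25 kPa: Δp = 530 hPa = 53000 Pa, q̄ = 0.0023 kg/kg → 0.0023 × 53000 / 9.8 = 12.44 mm
PW = 9.39 + 9.29 + 12.44 = 31.12 ≈ 31.1 mm.
Rainfall = ε × PW = 0.47 × 31.1 = 14.6 mm.

PW ≈ 31.1 mm; rainfall ≈ 14.6 mm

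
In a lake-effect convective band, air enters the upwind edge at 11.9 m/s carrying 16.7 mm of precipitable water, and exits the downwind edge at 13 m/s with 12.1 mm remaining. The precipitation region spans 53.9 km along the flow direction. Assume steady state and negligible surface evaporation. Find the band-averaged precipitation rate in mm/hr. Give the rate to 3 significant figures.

Column moisture flux per unit crosswind length is F = V × PW.
Inflow: F_in = 11.9 × 16.7 = 198.73 mm·m/s
Outflow: F_out = 13 × 12.1 = 157.3 mm·m/s
Steady-state rate R = (F_in − F_out)/L = (198.73 − 157.3) / 53900 m = 7.686e-04 mm/s.
R = 7.686e-04 × 3600 = 2.77 mm/hr.

R ≈ 2.77 mm/hr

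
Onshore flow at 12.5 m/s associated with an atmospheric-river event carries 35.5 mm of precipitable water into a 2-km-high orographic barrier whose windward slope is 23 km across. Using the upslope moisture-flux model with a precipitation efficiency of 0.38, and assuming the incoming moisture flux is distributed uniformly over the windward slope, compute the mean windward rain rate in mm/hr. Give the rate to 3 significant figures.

Incoming column moisture flux per unit ridge length: F = V × PW = 12.5 × 35.5 = 443.75 mm·m/s.
Spread over the 23 km slope with efficiency ε = 0.38: R = ε·F/W = 0.38 × 443.75 / 23000 m = 7.332e-03 mm/s.
R = 7.332e-03 × 3600 = 26.4 mm/hr.

R ≈ 26.4 mm/hr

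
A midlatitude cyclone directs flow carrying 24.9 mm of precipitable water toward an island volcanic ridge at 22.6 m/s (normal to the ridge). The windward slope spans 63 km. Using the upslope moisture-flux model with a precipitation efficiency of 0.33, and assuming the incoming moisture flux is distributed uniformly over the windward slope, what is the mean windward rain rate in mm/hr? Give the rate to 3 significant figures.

Incoming column moisture flux per unit ridge length: F = V × PW = 22.6 × 24.9 = 562.74 mm·m/s.
Spread over the 63 km slope with efficiency ε = 0.33: R = ε·F/W = 0.33 × 562.74 / 63000 m = 2.948e-03 mm/s.
R = 2.948e-03 × 3600 = 10.6 mm/hr.

R ≈ 10.6 mm/hr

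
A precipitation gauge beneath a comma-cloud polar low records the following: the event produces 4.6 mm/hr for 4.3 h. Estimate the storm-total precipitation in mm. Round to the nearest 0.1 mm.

total ≈ 19.8 mm

Total = Σ Rᵢ Δtᵢ = 4.6 × 4.3
      = 19.78 = 19.8 mm.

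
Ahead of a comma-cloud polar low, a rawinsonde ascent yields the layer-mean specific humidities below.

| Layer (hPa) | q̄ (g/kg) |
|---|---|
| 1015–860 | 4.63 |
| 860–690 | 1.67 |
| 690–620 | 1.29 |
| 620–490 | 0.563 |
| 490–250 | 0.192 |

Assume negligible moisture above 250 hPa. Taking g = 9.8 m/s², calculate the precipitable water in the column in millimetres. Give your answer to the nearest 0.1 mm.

PW ≈ 12.4 mm

Precipitable water is the column-integrated vapour mass per unit area: PW = (1/g) Σ q̄ Δp, with q in kg/kg and Δp in Pa (1 kg/m² of water = 1 mm).
Layer 1015–860 hPa: Δp = 155 hPa = 15500 Pa, q̄ = 0.00463 kg/kg → 0.00463 × 15500 / 9.8 = 7.32 mm
Layer 860–690 hPa: Δp = 170 hPa = 17000 Pa, q̄ = 0.00167 kg/kg → 0.00167 × 17000 / 9.8 = 2.90 mm
Layer 690–620 hPa: Δp = 70 hPa = 7000 Pa, q̄ = 0.00129 kg/kg → 0.00129 × 7000 / 9.8 = 0.92 mm
Layer 620–490 hPa: Δp = 130 hPa = 13000 Pa, q̄ = 0.000563 kg/kg → 0.000563 × 13000 / 9.8 = 0.75 mm
Layer 490–250 hPa: Δp = 240 hPa = 24000 Pa, q̄ = 0.000192 kg/kg → 0.000192 × 24000 / 9.8 = 0.47 mm
PW = 7.32 + 2.90 + 0.92 + 0.75 + 0.47 = 12.36 ≈ 12.4 mm.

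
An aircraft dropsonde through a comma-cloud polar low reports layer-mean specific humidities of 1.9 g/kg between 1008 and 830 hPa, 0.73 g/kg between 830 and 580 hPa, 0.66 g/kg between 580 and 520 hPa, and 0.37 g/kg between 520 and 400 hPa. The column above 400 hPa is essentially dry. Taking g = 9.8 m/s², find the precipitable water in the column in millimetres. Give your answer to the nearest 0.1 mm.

PW ≈ 6.2 mm

Precipitable water is the column-integrated vapour mass per unit area: PW = (1/g) Σ q̄ Δp, with q in kg/kg and Δp in Pa (1 kg/m² of water = 1 mm).
Layer 1008–830 hPa: Δp = 178 hPa = 17800 Pa, q̄ = 0.0019 kg/kg → 0.0019 × 17800 / 9.8 = 3.45 mm
Layer 830–580 hPa: Δp = 250 hPa = 25000 Pa, q̄ = 0.00073 kg/kg → 0.00073 × 25000 / 9.8 = 1.86 mm
Layer 580–520 hPa: Δp = 60 hPa = 6000 Pa, q̄ = 0.00066 kg/kg → 0.00066 × 6000 / 9.8 = 0.40 mm
Layer 520–400 hPa: Δp = 120 hPa = 12000 Pa, q̄ = 0.00037 kg/kg → 0.00037 × 12000 / 9.8 = 0.45 mm
PW = 3.45 + 1.86 + 0.40 + 0.45 = 6.16 ≈ 6.2 mm.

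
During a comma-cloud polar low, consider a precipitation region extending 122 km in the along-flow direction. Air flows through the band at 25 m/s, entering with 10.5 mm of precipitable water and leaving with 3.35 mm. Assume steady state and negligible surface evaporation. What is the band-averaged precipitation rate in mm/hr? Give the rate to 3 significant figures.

Column moisture flux per unit crosswind length is F = V × PW.
Inflow: F_in = 25 × 10.5 = 262.5 mm·m/s
Outflow: F_out = 25 × 3.35 = 83.75 mm·m/s
Steady-state rate R = (F_in − F_out)/L = (262.5 − 83.75) / 122000 m = 1.465e-03 mm/s.
R = 1.465e-03 × 3600 = 5.27 mm/hr.

R ≈ 5.27 mm/hr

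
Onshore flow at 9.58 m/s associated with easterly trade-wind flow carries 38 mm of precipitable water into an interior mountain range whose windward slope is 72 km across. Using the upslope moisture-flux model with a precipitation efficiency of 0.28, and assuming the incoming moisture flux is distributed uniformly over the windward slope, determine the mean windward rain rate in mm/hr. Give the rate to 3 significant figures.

R ≈ 5.10 mm/hr

Incoming column moisture flux per unit ridge length: F = V × PW = 9.58 × 38 = 364.04 mm·m/s.
Spread over the 72 km slope with efficiency ε = 0.28: R = ε·F/W = 0.28 × 364.04 / 72000 m = 1.416e-03 mm/s.
R = 1.416e-03 × 3600 = 5.10 mm/hr.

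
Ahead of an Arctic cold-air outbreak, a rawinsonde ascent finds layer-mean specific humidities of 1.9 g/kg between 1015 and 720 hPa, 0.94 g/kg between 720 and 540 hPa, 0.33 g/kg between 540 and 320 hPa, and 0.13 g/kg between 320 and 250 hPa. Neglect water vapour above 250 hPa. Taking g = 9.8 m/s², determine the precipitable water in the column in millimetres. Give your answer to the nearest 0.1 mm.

Precipitable water is the column-integrated vapour mass per unit area: PW = (1/g) Σ q̄ Δp, with q in kg/kg and Δp in Pa (1 kg/m² of water = 1 mm).
Layer 1015–720 hPa: Δp = 295 hPa = 29500 Pa, q̄ = 0.0019 kg/kg → 0.0019 × 29500 / 9.8 = 5.72 mm
Layer 720–540 hPa: Δp = 180 hPa = 18000 Pa, q̄ = 0.00094 kg/kg → 0.00094 × 18000 / 9.8 = 1.73 mm
Layer 540–320 hPa: Δp = 220 hPa = 22000 Pa, q̄ = 0.00033 kg/kg → 0.00033 × 22000 / 9.8 = 0.74 mm
Layer 320–250 hPa: Δp = 70 hPa = 7000 Pa, q̄ = 0.00013 kg/kg → 0.00013 × 7000 / 9.8 = 0.09 mm
PW = 5.72 + 1.73 + 0.74 + 0.09 = 8.28 ≈ 8.3 mm.

PW ≈ 8.3 mm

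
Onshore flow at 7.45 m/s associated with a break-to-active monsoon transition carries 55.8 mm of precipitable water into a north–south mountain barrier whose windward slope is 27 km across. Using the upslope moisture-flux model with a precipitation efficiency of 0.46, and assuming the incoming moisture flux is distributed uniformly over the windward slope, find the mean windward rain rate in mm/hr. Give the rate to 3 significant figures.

R ≈ 25.5 mm/hr

Incoming column moisture flux per unit ridge length: F = V × PW = 7.45 × 55.8 = 415.71 mm·m/s.
Spread over the 27 km slope with efficiency ε = 0.46: R = ε·F/W = 0.46 × 415.71 / 27000 m = 7.082e-03 mm/s.
R = 7.082e-03 × 3600 = 25.5 mm/hr.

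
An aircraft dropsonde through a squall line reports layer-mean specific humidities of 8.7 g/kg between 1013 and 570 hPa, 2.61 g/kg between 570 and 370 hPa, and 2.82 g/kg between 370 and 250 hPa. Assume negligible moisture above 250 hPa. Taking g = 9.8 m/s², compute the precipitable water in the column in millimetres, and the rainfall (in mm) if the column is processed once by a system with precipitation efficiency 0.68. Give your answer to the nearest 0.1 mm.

Precipitable water is the column-integrated vapour mass per unit area: PW = (1/g) Σ q̄ Δp, with q in kg/kg and Δp in Pa (1 kg/m² of water = 1 mm).
Layer 1013–570 hPa: Δp = 443 hPa = 44300 Pa, q̄ = 0.0087 kg/kg → 0.0087 × 44300 / 9.8 = 39.33 mm
Layer 570–370 hPa: Δp = 200 hPa = 20000 Pa, q̄ = 0.00261 kg/kg → 0.00261 × 20000 / 9.8 = 5.33 mm
Layer 370–250 hPa: Δp = 120 hPa = 12000 Pa, q̄ = 0.00282 kg/kg → 0.00282 × 12000 / 9.8 = 3.45 mm
PW = 39.33 + 5.33 + 3.45 = 48.11 ≈ 48.1 mm.
Rainfall = ε × PW = 0.68 × 48.1 = 32.7 mm.

PW ≈ 48.1 mm; rainfall ≈ 32.7 mm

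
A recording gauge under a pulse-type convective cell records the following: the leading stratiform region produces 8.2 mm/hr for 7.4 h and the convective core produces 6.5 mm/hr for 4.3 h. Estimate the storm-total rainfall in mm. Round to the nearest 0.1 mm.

total ≈ 88.6 mm

Total = Σ Rᵢ Δtᵢ = 8.2 × 7.4 + 6.5 × 4.3
      = 60.68 + 27.95 = 88.6 mm.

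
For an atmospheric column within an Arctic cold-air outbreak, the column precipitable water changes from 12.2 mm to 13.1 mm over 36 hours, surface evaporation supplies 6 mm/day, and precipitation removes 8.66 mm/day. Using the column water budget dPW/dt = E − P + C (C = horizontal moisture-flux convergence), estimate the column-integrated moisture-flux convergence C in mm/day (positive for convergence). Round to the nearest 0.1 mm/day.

C ≈ 3.3 mm/day

dPW/dt = (13.1 − 12.2) mm / (36/24 day) = +0.600 mm/day.
C = dPW/dt − E + P = (+0.600) − 6 + 8.66 = 3.3 mm/day.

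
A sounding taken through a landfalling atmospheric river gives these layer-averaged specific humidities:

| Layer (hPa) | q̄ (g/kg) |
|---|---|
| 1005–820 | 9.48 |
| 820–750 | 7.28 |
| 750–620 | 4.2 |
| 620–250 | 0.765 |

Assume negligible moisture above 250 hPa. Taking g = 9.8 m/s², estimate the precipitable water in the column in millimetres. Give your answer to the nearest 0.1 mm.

Precipitable water is the column-integrated vapour mass per unit area: PW = (1/g) Σ q̄ Δp, with q in kg/kg and Δp in Pa (1 kg/m² of water = 1 mm).
Layer 1005–820 hPa: Δp = 185 hPa = 18500 Pa, q̄ = 0.00948 kg/kg → 0.00948 × 18500 / 9.8 = 17.90 mm
Layer 820–750 hPa: Δp = 70 hPa = 7000 Pa, q̄ = 0.00728 kg/kg → 0.00728 × 7000 / 9.8 = 5.20 mm
Layer 750–620 hPa: Δp = 130 hPa = 13000 Pa, q̄ = 0.0042 kg/kg → 0.0042 × 13000 / 9.8 = 5.57 mm
Layer 620–250 hPa: Δp = 370 hPa = 37000 Pa, q̄ = 0.000765 kg/kg → 0.000765 × 37000 / 9.8 = 2.89 mm
PW = 17.90 + 5.20 + 5.57 + 2.89 = 31.56 ≈ 31.6 mm.

PW ≈ 31.6 mm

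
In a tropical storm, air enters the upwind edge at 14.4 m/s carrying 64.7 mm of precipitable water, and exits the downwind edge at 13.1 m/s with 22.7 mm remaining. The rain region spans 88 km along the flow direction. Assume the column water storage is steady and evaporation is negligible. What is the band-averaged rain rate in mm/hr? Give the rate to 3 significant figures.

Column moisture flux per unit crosswind length is F = V × PW.
Inflow: F_in = 14.4 × 64.7 = 931.68 mm·m/s
Outflow: F_out = 13.1 × 22.7 = 297.37 mm·m/s
Steady-state rate R = (F_in − F_out)/L = (931.68 − 297.37) / 88000 m = 7.208e-03 mm/s.
R = 7.208e-03 × 3600 = 25.9 mm/hr.

R ≈ 25.9 mm/hr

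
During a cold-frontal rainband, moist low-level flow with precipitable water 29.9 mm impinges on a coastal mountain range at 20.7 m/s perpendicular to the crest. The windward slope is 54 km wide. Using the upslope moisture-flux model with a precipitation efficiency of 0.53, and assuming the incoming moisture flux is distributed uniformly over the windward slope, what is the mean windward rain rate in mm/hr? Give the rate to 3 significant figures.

R ≈ 21.9 mm/hr

Incoming column moisture flux per unit ridge length: F = V × PW = 20.7 × 29.9 = 618.93 mm·m/s.
Spread over the 54 km slope with efficiency ε = 0.53: R = ε·F/W = 0.53 × 618.93 / 54000 m = 6.075e-03 mm/s.
R = 6.075e-03 × 3600 = 21.9 mm/hr.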